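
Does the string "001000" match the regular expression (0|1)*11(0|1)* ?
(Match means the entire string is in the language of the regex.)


|string| = 6; first = '0'; last = '0'

No, "001000" does not match (0|1)*11(0|1)*


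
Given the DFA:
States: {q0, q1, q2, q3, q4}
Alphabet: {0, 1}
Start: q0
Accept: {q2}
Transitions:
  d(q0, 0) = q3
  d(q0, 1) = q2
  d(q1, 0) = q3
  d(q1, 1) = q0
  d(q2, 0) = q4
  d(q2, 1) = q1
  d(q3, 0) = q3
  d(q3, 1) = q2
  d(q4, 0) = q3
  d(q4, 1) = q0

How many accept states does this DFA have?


Accept states listed: {q2}
Counting: q2(1)

1


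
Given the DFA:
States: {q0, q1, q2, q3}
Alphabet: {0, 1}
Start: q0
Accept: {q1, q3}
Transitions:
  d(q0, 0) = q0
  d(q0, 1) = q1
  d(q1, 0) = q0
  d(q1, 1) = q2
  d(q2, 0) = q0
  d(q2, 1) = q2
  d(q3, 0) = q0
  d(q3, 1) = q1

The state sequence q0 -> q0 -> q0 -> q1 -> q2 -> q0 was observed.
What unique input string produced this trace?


Trace back each transition to find the symbol:
  q0 --[0]--> q0
  q0 --[0]--> q0
  q0 --[1]--> q1
  q1 --[1]--> q2
  q2 --[0]--> q0

"00110"


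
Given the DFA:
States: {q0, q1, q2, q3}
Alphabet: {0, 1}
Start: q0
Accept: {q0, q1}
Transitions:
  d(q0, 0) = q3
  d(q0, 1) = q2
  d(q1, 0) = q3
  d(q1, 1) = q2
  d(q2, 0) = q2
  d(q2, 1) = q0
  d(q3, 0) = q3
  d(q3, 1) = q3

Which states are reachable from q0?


BFS from q0:
  layer 0: {q0}
  layer 1: {q2, q3}

{q0, q2, q3}


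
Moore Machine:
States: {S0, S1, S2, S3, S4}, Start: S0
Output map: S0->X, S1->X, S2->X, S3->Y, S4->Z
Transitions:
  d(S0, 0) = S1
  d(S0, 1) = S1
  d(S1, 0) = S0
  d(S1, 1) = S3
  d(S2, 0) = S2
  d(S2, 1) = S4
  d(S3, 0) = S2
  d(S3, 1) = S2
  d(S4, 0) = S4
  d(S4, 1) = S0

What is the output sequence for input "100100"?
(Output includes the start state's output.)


Start: S0 (output X)
  --1--> S1 (output X)
  --0--> S0 (output X)
  --0--> S1 (output X)
  --1--> S3 (output Y)
  --0--> S2 (output X)
  --0--> S2 (output X)

"XXXXYXX"


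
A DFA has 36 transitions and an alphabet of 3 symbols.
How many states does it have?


Each state has exactly one transition per symbol.
states = transitions / |alphabet| = 36 / 3 = 12

12


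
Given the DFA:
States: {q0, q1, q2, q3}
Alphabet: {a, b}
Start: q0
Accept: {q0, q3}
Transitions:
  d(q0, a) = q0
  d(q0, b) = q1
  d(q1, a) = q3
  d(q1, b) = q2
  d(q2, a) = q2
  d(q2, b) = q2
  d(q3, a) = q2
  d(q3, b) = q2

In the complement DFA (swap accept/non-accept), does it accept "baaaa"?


Trace: q0 -> q1 -> q3 -> q2 -> q2 -> q2
Final: q2
Original accept: {q0, q3}
Complement: q2 is not in original accept

Yes, complement accepts (original rejects)


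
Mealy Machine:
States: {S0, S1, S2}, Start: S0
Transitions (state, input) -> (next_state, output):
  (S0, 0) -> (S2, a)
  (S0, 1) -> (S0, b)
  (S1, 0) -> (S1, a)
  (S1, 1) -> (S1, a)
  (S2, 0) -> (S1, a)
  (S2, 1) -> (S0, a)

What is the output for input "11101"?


Step-by-step:
  (S0, 1) -> (S0, b)
  (S0, 1) -> (S0, b)
  (S0, 1) -> (S0, b)
  (S0, 0) -> (S2, a)
  (S2, 1) -> (S0, a)

"bbbaa"


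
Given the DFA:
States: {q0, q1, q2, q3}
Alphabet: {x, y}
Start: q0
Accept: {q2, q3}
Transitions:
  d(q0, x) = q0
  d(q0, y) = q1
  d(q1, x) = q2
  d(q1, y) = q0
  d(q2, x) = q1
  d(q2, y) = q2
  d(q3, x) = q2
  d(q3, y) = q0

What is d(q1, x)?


Looking up transition d(q1, x)

q2


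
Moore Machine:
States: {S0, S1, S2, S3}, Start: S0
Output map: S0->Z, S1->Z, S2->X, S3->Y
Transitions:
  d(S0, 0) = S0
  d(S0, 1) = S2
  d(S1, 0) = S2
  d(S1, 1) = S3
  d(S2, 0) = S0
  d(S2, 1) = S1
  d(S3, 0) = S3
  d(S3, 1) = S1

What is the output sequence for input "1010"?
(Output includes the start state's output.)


Start: S0 (output Z)
  --1--> S2 (output X)
  --0--> S0 (output Z)
  --1--> S2 (output X)
  --0--> S0 (output Z)

"ZXZXZ"


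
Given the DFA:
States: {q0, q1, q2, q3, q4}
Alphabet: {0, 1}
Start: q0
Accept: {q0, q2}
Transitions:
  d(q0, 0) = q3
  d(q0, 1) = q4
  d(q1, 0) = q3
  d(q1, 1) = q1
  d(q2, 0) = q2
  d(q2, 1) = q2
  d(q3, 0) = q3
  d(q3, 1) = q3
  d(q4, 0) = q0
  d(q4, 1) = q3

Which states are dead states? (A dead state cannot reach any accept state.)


Forward reachability from each state:
  q0 -> reaches accept state q0 (live)
  q1 -> reaches {q1, q3}, no accept state (dead)
  q2 -> reaches accept state q2 (live)
  q3 -> reaches {q3}, no accept state (dead)
  q4 -> reaches accept state q0 (live)

{q1, q3}


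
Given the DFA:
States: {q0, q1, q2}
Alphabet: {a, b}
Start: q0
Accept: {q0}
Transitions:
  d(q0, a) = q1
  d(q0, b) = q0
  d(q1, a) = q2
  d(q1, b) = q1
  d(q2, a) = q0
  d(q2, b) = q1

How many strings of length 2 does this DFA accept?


Enumerating all length-2 strings:
  "aa" -> q2 [reject]
  "ab" -> q1 [reject]
  "ba" -> q1 [reject]
  "bb" -> q0 [accept]

1 out of 4


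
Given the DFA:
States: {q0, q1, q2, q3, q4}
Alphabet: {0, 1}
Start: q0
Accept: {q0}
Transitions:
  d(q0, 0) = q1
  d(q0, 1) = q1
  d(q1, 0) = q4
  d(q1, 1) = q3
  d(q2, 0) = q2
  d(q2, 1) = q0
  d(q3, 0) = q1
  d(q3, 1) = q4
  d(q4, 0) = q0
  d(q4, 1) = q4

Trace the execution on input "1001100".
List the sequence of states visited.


Input: 1001100
d(q0, 1) = q1
d(q1, 0) = q4
d(q4, 0) = q0
d(q0, 1) = q1
d(q1, 1) = q3
d(q3, 0) = q1
d(q1, 0) = q4


q0 -> q1 -> q4 -> q0 -> q1 -> q3 -> q1 -> q4


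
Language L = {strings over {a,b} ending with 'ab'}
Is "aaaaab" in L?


last two symbols = 'ab'

Yes, "aaaaab" is in L


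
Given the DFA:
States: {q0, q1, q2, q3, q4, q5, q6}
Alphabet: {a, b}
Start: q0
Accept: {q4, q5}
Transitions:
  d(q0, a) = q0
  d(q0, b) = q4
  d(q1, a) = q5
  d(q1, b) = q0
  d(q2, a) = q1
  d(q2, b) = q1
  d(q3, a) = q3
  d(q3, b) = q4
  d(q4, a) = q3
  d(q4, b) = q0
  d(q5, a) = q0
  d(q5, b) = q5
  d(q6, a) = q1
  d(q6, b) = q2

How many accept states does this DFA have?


Accept states listed: {q4, q5}
Counting: q4(1) q5(2)

2


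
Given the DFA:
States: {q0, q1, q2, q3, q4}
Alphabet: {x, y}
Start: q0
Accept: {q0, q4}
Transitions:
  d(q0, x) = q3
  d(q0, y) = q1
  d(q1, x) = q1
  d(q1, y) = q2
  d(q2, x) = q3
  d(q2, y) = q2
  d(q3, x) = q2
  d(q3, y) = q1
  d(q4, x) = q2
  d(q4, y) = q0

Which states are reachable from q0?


BFS from q0:
  layer 0: {q0}
  layer 1: {q1, q3}
  layer 2: {q2}

{q0, q1, q2, q3}


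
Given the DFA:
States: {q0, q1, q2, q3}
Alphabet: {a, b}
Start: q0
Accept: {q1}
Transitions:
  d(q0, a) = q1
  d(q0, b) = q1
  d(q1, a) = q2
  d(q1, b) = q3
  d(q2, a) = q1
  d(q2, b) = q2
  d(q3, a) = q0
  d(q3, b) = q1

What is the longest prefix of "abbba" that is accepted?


Run the DFA, marking each prefix where the state is accepting:
  "" -> q0 [reject]
  "a" -> q1 [accept]
  "ab" -> q3 [reject]
  "abb" -> q1 [accept]
  "abbb" -> q3 [reject]
  "abbba" -> q0 [reject]

"abb"


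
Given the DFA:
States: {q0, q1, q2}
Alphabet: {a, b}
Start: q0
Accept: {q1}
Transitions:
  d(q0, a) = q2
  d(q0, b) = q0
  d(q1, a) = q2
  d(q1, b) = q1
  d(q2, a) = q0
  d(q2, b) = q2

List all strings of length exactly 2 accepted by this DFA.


All strings of length 2: 4 total
Accepted: 0

None


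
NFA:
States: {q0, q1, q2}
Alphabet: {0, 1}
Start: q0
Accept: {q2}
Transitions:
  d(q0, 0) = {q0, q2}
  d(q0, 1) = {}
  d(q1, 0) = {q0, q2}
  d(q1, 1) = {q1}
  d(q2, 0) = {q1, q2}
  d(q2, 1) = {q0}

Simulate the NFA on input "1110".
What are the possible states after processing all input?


Start: {q0}
  --1--> {}
  --1--> {}
  --1--> {}
  --0--> {}

{} (empty set, no valid transitions)


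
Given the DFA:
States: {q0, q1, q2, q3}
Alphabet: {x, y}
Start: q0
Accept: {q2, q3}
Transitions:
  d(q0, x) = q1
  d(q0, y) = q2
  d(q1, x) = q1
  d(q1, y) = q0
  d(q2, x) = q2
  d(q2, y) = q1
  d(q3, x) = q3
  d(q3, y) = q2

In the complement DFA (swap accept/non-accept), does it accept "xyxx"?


Trace: q0 -> q1 -> q0 -> q1 -> q1
Final: q1
Original accept: {q2, q3}
Complement: q1 is not in original accept

Yes, complement accepts (original rejects)


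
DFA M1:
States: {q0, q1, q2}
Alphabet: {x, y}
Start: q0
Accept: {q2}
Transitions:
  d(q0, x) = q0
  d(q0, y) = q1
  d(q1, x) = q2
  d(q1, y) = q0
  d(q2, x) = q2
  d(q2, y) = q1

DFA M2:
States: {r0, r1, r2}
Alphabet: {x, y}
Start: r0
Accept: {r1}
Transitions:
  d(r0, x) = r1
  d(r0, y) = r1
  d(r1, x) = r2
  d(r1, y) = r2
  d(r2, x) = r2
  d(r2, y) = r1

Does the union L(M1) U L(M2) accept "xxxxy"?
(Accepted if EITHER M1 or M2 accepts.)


M1: final=q1 accepted=False
M2: final=r1 accepted=True

Yes, union accepts


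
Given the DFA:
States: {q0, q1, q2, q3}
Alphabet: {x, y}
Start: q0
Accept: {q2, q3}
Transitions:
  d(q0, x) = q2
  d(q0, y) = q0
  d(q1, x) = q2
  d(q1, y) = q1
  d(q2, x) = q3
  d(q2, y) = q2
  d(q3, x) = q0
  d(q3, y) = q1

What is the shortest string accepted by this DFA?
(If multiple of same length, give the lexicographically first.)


BFS by string length (lex-first path to each state shown):
  len 0: q0<-""
  len 1: q0<-"y", q2<-"x"
Found accept state at length 1.

"x"


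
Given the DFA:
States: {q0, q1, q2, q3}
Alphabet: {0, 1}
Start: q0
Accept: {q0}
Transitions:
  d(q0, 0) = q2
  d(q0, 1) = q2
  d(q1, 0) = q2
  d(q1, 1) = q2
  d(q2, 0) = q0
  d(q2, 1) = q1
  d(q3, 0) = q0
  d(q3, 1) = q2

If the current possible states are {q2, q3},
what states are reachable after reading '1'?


Apply transition on '1' from each current state:
  d(q2, 1) = q1
  d(q3, 1) = q2

{q1, q2}


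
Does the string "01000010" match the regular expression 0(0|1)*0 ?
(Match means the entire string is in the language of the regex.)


|string| = 8; first = '0'; last = '0'

Yes, "01000010" matches 0(0|1)*0


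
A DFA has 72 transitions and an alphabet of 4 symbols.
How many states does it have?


Each state has exactly one transition per symbol.
states = transitions / |alphabet| = 72 / 4 = 18

18


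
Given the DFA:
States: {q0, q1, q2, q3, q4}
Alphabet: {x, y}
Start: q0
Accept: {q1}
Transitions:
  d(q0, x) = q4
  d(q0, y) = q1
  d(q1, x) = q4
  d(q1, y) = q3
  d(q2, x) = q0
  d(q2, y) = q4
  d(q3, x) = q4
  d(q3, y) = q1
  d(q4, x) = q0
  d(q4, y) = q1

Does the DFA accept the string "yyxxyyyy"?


Trace: q0 -> q1 -> q3 -> q4 -> q0 -> q1 -> q3 -> q1 -> q3
Final state: q3
Accept states: {q1}

No, rejected (final state q3 is not an accept state)


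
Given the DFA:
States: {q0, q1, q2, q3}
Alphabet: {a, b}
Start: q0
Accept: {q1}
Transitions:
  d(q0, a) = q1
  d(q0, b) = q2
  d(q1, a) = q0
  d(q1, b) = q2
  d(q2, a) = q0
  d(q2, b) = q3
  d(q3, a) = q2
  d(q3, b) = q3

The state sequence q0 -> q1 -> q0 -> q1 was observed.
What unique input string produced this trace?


Trace back each transition to find the symbol:
  q0 --[a]--> q1
  q1 --[a]--> q0
  q0 --[a]--> q1

"aaa"


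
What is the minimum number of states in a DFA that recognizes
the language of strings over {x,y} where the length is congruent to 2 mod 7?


States track (length) mod 7.
Need 7 states: one per remainder 0..6; accept = remainder 2.

7


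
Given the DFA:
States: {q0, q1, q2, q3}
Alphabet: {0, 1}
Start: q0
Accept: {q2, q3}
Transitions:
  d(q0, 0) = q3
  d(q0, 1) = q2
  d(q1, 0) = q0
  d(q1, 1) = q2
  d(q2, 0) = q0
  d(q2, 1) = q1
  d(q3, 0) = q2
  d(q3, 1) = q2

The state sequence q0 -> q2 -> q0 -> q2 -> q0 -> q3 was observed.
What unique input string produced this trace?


Trace back each transition to find the symbol:
  q0 --[1]--> q2
  q2 --[0]--> q0
  q0 --[1]--> q2
  q2 --[0]--> q0
  q0 --[0]--> q3

"10100"


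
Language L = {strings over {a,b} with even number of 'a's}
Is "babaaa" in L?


count('a') = 4; 4 mod 2 = 0

Yes, "babaaa" is in L


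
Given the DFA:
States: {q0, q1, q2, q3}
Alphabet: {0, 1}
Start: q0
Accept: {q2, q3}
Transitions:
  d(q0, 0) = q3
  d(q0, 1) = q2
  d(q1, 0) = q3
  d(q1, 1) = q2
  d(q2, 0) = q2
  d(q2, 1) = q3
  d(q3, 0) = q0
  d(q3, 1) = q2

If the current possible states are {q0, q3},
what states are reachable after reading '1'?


Apply transition on '1' from each current state:
  d(q0, 1) = q2
  d(q3, 1) = q2

{q2}


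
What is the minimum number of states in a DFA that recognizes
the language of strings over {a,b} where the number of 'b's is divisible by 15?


States track (count of 'b') mod 15.
Need 15 states: one per remainder 0..14; accept = remainder 0.

15


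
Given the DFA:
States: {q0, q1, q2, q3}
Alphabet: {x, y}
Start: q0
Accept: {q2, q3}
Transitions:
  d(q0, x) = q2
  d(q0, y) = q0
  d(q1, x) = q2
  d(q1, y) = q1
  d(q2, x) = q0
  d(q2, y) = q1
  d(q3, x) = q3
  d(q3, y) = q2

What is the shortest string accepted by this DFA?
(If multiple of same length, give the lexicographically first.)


BFS by string length (lex-first path to each state shown):
  len 0: q0<-""
  len 1: q0<-"y", q2<-"x"
Found accept state at length 1.

"x"


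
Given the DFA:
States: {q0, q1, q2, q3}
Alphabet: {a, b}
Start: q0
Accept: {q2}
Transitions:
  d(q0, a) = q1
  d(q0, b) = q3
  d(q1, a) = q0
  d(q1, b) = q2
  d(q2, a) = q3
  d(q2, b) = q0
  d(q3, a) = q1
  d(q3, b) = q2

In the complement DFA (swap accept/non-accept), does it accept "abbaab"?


Trace: q0 -> q1 -> q2 -> q0 -> q1 -> q0 -> q3
Final: q3
Original accept: {q2}
Complement: q3 is not in original accept

Yes, complement accepts (original rejects)


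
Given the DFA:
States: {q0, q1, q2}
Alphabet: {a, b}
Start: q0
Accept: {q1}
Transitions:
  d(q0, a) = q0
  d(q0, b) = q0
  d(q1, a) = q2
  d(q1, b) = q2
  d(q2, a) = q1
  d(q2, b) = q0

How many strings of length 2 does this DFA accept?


Enumerating all length-2 strings:
  "aa" -> q0 [reject]
  "ab" -> q0 [reject]
  "ba" -> q0 [reject]
  "bb" -> q0 [reject]

0 out of 4


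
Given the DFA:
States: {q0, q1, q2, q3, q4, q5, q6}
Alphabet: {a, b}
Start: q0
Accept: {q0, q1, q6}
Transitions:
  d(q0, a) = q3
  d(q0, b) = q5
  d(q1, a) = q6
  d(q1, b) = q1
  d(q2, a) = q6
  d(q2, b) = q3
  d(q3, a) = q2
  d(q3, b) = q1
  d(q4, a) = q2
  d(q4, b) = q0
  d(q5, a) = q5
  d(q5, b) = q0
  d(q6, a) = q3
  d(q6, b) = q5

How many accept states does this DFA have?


Accept states listed: {q0, q1, q6}
Counting: q0(1) q1(2) q6(3)

3


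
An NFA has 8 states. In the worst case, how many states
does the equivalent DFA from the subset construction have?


Subset construction: one DFA state per subset of NFA states.
2^8 = 256

256


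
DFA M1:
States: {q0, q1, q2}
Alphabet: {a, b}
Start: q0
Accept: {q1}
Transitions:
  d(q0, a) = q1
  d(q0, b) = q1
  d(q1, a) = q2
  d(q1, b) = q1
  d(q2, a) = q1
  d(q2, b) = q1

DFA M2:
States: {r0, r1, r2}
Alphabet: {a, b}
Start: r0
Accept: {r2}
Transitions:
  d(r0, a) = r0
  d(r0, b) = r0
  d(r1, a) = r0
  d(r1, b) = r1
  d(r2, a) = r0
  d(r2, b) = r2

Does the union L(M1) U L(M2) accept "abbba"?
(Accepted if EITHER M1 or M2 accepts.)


M1: final=q2 accepted=False
M2: final=r0 accepted=False

No, union rejects (neither accepts)


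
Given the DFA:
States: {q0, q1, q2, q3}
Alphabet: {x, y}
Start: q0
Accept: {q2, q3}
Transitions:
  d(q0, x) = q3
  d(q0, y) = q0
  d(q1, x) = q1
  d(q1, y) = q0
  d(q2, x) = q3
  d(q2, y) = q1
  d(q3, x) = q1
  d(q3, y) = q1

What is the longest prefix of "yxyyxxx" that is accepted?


Run the DFA, marking each prefix where the state is accepting:
  "" -> q0 [reject]
  "y" -> q0 [reject]
  "yx" -> q3 [accept]
  "yxy" -> q1 [reject]
  "yxyy" -> q0 [reject]
  "yxyyx" -> q3 [accept]
  "yxyyxx" -> q1 [reject]
  "yxyyxxx" -> q1 [reject]

"yxyyx"


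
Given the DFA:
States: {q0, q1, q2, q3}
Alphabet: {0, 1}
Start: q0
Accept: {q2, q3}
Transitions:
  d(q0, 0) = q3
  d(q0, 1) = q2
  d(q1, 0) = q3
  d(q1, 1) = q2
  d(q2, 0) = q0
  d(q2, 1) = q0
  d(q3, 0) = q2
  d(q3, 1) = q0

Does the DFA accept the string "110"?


Trace: q0 -> q2 -> q0 -> q3
Final state: q3
Accept states: {q2, q3}

Yes, accepted (final state q3 is an accept state)


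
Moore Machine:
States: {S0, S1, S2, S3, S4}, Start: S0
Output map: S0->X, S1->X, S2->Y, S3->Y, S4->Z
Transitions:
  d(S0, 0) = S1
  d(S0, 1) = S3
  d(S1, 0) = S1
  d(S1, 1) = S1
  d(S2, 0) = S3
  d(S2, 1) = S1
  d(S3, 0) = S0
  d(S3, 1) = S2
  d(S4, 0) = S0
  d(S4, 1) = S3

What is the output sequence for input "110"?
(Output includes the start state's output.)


Start: S0 (output X)
  --1--> S3 (output Y)
  --1--> S2 (output Y)
  --0--> S3 (output Y)

"XYYY"


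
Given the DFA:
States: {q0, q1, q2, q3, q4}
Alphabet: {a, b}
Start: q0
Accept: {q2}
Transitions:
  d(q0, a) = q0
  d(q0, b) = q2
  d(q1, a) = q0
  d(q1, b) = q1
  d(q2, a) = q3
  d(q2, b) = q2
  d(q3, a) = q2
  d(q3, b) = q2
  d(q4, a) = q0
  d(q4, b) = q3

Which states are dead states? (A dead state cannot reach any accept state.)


Forward reachability from each state:
  q0 -> reaches accept state q2 (live)
  q1 -> reaches accept state q2 (live)
  q2 -> reaches accept state q2 (live)
  q3 -> reaches accept state q2 (live)
  q4 -> reaches accept state q2 (live)

None (all states can reach an accept state)


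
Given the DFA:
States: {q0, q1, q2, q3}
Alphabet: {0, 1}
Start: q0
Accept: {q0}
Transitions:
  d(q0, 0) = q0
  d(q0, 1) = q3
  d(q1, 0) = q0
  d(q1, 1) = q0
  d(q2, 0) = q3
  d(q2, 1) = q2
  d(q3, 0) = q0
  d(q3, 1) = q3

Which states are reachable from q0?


BFS from q0:
  layer 0: {q0}
  layer 1: {q3}

{q0, q3}


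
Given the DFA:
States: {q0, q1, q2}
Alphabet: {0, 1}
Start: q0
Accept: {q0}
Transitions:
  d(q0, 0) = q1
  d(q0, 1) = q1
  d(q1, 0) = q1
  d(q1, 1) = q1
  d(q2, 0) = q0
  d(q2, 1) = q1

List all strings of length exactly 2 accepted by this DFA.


All strings of length 2: 4 total
Accepted: 0

None


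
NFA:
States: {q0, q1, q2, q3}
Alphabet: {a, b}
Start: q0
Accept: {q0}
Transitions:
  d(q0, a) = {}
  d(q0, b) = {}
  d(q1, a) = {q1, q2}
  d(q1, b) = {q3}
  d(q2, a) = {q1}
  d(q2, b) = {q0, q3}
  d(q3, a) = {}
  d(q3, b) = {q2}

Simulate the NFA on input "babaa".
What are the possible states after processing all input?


Start: {q0}
  --b--> {}
  --a--> {}
  --b--> {}
  --a--> {}
  --a--> {}

{} (empty set, no valid transitions)


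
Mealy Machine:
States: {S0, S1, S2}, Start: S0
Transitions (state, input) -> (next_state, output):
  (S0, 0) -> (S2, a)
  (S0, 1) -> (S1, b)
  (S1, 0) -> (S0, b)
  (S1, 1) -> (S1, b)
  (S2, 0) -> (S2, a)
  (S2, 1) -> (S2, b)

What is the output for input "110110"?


Step-by-step:
  (S0, 1) -> (S1, b)
  (S1, 1) -> (S1, b)
  (S1, 0) -> (S0, b)
  (S0, 1) -> (S1, b)
  (S1, 1) -> (S1, b)
  (S1, 0) -> (S0, b)

"bbbbbb"


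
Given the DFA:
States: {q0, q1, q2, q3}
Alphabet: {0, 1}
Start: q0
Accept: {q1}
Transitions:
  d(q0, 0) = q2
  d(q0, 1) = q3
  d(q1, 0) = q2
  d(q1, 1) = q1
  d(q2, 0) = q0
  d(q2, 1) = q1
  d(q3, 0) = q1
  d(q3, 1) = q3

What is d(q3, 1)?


Looking up transition d(q3, 1)

q3


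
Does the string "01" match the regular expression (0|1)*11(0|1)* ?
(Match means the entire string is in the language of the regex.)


|string| = 2; first = '0'; last = '1'

No, "01" does not match (0|1)*11(0|1)*


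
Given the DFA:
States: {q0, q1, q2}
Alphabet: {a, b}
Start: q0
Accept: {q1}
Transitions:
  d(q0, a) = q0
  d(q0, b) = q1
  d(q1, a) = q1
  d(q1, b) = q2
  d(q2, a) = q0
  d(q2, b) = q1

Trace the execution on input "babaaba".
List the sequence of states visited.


Input: babaaba
d(q0, b) = q1
d(q1, a) = q1
d(q1, b) = q2
d(q2, a) = q0
d(q0, a) = q0
d(q0, b) = q1
d(q1, a) = q1


q0 -> q1 -> q1 -> q2 -> q0 -> q0 -> q1 -> q1


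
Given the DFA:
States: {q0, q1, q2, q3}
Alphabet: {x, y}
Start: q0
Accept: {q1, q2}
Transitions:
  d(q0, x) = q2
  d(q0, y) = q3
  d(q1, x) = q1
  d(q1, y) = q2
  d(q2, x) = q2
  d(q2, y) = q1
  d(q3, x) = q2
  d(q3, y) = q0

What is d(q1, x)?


Looking up transition d(q1, x)

q1


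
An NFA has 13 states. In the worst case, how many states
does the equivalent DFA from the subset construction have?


Subset construction: one DFA state per subset of NFA states.
2^13 = 8192

8192


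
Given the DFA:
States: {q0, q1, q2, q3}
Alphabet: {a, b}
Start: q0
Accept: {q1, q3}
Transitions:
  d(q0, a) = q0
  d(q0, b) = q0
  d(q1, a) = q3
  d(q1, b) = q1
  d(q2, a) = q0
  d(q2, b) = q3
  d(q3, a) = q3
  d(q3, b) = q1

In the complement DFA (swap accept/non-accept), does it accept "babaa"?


Trace: q0 -> q0 -> q0 -> q0 -> q0 -> q0
Final: q0
Original accept: {q1, q3}
Complement: q0 is not in original accept

Yes, complement accepts (original rejects)


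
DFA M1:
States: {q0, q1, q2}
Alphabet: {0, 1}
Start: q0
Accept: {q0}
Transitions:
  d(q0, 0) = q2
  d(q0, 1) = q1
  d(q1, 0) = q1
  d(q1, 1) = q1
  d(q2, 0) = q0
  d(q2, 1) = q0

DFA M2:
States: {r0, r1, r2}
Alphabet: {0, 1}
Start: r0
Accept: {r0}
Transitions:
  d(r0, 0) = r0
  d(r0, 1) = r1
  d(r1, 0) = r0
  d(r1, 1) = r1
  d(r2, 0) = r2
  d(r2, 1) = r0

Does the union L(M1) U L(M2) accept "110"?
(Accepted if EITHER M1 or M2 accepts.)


M1: final=q1 accepted=False
M2: final=r0 accepted=True

Yes, union accepts


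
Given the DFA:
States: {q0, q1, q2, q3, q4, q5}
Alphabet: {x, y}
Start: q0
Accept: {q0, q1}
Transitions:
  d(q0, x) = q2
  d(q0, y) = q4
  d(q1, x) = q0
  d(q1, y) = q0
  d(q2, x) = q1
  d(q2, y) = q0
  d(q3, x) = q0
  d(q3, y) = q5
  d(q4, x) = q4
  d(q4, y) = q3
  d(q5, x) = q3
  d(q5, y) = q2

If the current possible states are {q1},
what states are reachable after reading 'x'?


Apply transition on 'x' from each current state:
  d(q1, x) = q0

{q0}


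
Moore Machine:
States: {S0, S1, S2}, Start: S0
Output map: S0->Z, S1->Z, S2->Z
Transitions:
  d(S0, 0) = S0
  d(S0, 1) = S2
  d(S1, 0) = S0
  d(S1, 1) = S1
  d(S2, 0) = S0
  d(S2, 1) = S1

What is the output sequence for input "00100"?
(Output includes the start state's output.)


Start: S0 (output Z)
  --0--> S0 (output Z)
  --0--> S0 (output Z)
  --1--> S2 (output Z)
  --0--> S0 (output Z)
  --0--> S0 (output Z)

"ZZZZZZ"


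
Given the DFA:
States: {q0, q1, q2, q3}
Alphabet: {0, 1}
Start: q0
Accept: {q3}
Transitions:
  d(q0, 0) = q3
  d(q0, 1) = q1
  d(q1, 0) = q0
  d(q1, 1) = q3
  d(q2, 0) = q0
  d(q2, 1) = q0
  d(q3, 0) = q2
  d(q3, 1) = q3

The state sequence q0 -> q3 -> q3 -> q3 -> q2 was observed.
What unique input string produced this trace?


Trace back each transition to find the symbol:
  q0 --[0]--> q3
  q3 --[1]--> q3
  q3 --[1]--> q3
  q3 --[0]--> q2

"0110"


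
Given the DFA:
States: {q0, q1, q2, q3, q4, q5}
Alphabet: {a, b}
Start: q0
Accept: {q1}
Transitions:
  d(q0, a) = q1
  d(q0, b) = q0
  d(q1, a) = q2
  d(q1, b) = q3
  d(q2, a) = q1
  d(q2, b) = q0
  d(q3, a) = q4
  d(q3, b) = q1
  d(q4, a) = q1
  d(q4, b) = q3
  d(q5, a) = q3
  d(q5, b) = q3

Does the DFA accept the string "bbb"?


Trace: q0 -> q0 -> q0 -> q0
Final state: q0
Accept states: {q1}

No, rejected (final state q0 is not an accept state)


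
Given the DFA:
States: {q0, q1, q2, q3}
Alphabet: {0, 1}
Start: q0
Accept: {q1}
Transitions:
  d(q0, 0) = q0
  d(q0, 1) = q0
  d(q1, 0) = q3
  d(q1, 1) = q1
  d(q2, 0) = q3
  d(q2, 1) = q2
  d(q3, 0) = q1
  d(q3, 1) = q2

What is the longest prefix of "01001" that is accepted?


Run the DFA, marking each prefix where the state is accepting:
  "" -> q0 [reject]
  "0" -> q0 [reject]
  "01" -> q0 [reject]
  "010" -> q0 [reject]
  "0100" -> q0 [reject]
  "01001" -> q0 [reject]

No prefix is accepted


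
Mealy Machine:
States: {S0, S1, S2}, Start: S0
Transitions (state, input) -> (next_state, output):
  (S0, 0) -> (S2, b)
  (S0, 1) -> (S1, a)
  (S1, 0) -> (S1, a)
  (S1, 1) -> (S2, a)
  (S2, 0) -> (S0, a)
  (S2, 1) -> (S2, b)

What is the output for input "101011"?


Step-by-step:
  (S0, 1) -> (S1, a)
  (S1, 0) -> (S1, a)
  (S1, 1) -> (S2, a)
  (S2, 0) -> (S0, a)
  (S0, 1) -> (S1, a)
  (S1, 1) -> (S2, a)

"aaaaaa"


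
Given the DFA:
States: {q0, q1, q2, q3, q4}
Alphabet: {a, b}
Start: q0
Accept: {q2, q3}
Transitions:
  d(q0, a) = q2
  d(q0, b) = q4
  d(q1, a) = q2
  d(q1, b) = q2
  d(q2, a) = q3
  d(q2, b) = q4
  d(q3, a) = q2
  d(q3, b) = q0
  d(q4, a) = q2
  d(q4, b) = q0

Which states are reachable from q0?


BFS from q0:
  layer 0: {q0}
  layer 1: {q2, q4}
  layer 2: {q3}

{q0, q2, q3, q4}


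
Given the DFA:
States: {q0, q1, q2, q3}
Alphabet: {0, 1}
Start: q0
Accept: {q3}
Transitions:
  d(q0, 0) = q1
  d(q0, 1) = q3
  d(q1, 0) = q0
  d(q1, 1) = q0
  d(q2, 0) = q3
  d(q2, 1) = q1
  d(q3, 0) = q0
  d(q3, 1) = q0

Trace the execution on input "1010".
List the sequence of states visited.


Input: 1010
d(q0, 1) = q3
d(q3, 0) = q0
d(q0, 1) = q3
d(q3, 0) = q0


q0 -> q3 -> q0 -> q3 -> q0


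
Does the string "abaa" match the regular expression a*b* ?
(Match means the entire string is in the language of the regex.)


|string| = 4; first = 'a'; last = 'a'

No, "abaa" does not match a*b*


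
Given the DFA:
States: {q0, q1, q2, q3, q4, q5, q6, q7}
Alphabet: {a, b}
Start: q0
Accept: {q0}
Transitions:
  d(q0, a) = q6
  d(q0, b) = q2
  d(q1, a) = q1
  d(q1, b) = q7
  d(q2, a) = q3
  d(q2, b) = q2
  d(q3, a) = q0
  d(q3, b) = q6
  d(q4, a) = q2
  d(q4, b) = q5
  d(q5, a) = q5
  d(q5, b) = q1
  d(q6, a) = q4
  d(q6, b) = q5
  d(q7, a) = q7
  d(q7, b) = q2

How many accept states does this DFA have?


Accept states listed: {q0}
Counting: q0(1)

1


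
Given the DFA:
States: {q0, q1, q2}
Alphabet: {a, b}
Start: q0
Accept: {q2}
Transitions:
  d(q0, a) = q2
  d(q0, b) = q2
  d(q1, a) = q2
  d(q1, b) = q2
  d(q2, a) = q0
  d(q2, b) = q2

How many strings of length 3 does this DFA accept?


Enumerating all length-3 strings:
  "aaa" -> q2 [accept]
  "aab" -> q2 [accept]
  "aba" -> q0 [reject]
  "abb" -> q2 [accept]
  "baa" -> q2 [accept]
  "bab" -> q2 [accept]
  "bba" -> q0 [reject]
  "bbb" -> q2 [accept]

6 out of 8


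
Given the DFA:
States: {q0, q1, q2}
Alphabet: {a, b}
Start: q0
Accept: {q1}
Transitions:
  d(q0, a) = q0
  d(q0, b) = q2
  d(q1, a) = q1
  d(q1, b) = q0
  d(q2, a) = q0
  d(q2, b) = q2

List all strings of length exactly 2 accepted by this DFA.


All strings of length 2: 4 total
Accepted: 0

None


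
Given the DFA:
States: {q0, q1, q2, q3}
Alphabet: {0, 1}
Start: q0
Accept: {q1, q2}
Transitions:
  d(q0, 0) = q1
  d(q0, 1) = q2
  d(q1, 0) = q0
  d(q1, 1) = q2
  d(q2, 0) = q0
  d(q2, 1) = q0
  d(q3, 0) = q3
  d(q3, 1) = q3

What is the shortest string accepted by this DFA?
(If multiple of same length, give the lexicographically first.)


BFS by string length (lex-first path to each state shown):
  len 0: q0<-""
  len 1: q1<-"0", q2<-"1"
Found accept state at length 1.

"0"


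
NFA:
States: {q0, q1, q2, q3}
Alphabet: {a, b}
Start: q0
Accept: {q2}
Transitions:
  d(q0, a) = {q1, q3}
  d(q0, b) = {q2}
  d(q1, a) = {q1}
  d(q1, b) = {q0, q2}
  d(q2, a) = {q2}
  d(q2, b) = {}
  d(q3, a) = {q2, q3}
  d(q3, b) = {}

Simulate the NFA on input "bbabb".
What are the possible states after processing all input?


Start: {q0}
  --b--> {q2}
  --b--> {}
  --a--> {}
  --b--> {}
  --b--> {}

{} (empty set, no valid transitions)


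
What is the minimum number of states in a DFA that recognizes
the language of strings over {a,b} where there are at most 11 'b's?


States: count = 0, 1, ..., 11 (all accepting; 12 states), plus a dead state for count > 11.
Total: 12 + 1 = 13.

13


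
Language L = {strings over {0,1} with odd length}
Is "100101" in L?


length = 6; 6 mod 2 = 0

No, "100101" is not in L


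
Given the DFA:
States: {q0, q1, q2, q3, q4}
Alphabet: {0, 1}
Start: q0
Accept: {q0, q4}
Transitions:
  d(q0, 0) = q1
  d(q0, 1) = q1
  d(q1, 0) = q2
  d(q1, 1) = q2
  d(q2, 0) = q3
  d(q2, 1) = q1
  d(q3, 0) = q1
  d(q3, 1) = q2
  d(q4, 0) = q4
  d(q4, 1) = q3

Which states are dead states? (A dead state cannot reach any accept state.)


Forward reachability from each state:
  q0 -> reaches accept state q0 (live)
  q1 -> reaches {q1, q2, q3}, no accept state (dead)
  q2 -> reaches {q1, q2, q3}, no accept state (dead)
  q3 -> reaches {q1, q2, q3}, no accept state (dead)
  q4 -> reaches accept state q4 (live)

{q1, q2, q3}


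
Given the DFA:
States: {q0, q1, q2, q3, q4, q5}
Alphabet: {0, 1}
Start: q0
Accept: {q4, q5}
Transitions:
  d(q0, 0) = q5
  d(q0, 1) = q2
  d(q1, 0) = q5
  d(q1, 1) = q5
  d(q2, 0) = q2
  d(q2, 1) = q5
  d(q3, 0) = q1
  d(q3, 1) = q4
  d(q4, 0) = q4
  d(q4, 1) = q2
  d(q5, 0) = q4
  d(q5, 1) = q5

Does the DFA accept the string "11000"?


Trace: q0 -> q2 -> q5 -> q4 -> q4 -> q4
Final state: q4
Accept states: {q4, q5}

Yes, accepted (final state q4 is an accept state)


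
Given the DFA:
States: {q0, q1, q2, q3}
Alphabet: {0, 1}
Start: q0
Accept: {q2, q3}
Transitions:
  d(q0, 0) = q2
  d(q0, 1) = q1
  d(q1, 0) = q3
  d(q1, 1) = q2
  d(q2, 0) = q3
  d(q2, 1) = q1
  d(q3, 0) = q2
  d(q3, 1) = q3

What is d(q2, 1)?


Looking up transition d(q2, 1)

q1


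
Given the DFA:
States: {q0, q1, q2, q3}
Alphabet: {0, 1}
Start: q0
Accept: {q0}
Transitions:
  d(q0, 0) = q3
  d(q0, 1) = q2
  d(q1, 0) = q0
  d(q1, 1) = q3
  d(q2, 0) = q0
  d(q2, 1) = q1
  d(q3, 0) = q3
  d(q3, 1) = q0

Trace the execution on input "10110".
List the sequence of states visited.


Input: 10110
d(q0, 1) = q2
d(q2, 0) = q0
d(q0, 1) = q2
d(q2, 1) = q1
d(q1, 0) = q0


q0 -> q2 -> q0 -> q2 -> q1 -> q0


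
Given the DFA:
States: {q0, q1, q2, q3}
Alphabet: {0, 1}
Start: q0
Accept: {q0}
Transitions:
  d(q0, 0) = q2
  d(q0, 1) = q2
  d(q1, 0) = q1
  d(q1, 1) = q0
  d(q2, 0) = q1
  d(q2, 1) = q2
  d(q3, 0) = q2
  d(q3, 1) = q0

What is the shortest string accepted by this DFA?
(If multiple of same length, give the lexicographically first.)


BFS by string length (lex-first path to each state shown):
  len 0: q0<-""
Found accept state at length 0.

"" (empty string)


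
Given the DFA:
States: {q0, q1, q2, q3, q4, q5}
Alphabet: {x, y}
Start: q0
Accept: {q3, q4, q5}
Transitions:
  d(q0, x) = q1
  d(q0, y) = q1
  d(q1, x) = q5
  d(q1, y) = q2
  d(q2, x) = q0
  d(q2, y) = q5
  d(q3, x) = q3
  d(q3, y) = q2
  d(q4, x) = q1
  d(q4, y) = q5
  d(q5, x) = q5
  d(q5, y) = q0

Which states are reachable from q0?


BFS from q0:
  layer 0: {q0}
  layer 1: {q1}
  layer 2: {q2, q5}

{q0, q1, q2, q5}


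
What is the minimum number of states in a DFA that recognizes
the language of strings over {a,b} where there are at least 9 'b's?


States: count = 0, 1, ..., 8, and a final '>= 9' state.
Total: 9 + 1 = 10. Accept = '>= 9' state.

10


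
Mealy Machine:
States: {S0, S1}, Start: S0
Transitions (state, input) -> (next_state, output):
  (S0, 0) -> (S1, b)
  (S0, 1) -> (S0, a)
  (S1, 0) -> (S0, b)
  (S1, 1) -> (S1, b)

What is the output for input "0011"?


Step-by-step:
  (S0, 0) -> (S1, b)
  (S1, 0) -> (S0, b)
  (S0, 1) -> (S0, a)
  (S0, 1) -> (S0, a)

"bbaa"


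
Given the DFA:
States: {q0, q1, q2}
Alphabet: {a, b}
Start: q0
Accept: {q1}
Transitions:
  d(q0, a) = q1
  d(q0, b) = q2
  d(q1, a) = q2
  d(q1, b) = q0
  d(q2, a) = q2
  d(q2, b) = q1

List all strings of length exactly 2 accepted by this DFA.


All strings of length 2: 4 total
Accepted: 1

"bb"


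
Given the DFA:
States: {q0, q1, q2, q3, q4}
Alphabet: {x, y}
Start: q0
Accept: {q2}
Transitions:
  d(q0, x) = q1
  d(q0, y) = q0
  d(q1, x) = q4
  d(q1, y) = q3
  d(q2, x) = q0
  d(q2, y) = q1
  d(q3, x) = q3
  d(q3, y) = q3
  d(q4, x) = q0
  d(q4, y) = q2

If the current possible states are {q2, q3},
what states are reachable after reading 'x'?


Apply transition on 'x' from each current state:
  d(q2, x) = q0
  d(q3, x) = q3

{q0, q3}


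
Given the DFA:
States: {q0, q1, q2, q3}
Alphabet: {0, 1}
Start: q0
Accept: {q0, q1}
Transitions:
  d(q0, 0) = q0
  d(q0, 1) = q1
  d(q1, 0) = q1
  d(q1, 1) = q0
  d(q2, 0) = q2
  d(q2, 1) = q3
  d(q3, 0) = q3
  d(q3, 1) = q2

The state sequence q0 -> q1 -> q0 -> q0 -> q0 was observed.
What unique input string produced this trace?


Trace back each transition to find the symbol:
  q0 --[1]--> q1
  q1 --[1]--> q0
  q0 --[0]--> q0
  q0 --[0]--> q0

"1100"


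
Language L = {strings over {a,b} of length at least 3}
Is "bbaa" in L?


length = 4

Yes, "bbaa" is in L


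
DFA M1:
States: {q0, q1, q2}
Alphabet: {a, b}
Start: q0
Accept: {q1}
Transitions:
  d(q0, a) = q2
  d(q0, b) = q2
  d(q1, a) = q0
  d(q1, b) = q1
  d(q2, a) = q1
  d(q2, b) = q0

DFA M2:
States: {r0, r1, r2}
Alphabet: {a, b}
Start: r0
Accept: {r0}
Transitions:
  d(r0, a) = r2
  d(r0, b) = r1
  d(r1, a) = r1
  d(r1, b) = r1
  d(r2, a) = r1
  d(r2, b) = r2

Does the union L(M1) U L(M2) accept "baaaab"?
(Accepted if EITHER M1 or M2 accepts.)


M1: final=q1 accepted=True
M2: final=r1 accepted=False

Yes, union accepts


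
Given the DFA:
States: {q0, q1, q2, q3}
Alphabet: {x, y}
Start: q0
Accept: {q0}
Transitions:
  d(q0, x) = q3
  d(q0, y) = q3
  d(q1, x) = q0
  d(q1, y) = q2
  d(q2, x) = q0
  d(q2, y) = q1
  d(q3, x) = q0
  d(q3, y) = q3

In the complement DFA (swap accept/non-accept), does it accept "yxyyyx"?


Trace: q0 -> q3 -> q0 -> q3 -> q3 -> q3 -> q0
Final: q0
Original accept: {q0}
Complement: q0 is in original accept

No, complement rejects (original accepts)


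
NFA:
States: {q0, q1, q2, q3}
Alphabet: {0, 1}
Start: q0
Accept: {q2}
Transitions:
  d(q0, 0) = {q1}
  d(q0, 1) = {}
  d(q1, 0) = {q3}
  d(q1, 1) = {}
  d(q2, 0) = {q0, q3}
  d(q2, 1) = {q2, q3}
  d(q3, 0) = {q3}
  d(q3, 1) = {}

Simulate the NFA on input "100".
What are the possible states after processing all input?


Start: {q0}
  --1--> {}
  --0--> {}
  --0--> {}

{} (empty set, no valid transitions)


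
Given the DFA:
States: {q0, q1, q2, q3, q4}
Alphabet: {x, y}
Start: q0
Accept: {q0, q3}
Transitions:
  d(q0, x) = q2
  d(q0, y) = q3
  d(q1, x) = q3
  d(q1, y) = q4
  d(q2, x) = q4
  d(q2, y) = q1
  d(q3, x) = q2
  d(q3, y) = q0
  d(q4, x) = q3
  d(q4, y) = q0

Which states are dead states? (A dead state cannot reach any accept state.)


Forward reachability from each state:
  q0 -> reaches accept state q0 (live)
  q1 -> reaches accept state q0 (live)
  q2 -> reaches accept state q0 (live)
  q3 -> reaches accept state q0 (live)
  q4 -> reaches accept state q0 (live)

None (all states can reach an accept state)


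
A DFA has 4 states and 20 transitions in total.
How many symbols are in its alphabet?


Each state has exactly one transition per symbol.
|alphabet| = transitions / states = 20 / 4 = 5

5


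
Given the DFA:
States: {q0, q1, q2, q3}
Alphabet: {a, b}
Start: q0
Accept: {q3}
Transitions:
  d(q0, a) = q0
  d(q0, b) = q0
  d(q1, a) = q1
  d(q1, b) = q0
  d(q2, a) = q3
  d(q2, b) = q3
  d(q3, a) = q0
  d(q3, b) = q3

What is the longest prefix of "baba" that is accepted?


Run the DFA, marking each prefix where the state is accepting:
  "" -> q0 [reject]
  "b" -> q0 [reject]
  "ba" -> q0 [reject]
  "bab" -> q0 [reject]
  "baba" -> q0 [reject]

No prefix is accepted


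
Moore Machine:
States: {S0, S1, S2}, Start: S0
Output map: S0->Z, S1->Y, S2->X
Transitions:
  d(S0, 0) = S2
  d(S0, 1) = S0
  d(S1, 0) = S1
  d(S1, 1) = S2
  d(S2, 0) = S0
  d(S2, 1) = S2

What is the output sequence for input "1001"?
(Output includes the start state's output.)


Start: S0 (output Z)
  --1--> S0 (output Z)
  --0--> S2 (output X)
  --0--> S0 (output Z)
  --1--> S0 (output Z)

"ZZXZZ"


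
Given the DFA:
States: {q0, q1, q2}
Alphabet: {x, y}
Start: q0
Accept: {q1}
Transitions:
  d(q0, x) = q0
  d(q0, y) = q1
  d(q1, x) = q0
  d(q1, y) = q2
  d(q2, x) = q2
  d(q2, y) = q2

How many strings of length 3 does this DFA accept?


Enumerating all length-3 strings:
  "xxx" -> q0 [reject]
  "xxy" -> q1 [accept]
  "xyx" -> q0 [reject]
  "xyy" -> q2 [reject]
  "yxx" -> q0 [reject]
  "yxy" -> q1 [accept]
  "yyx" -> q2 [reject]
  "yyy" -> q2 [reject]

2 out of 8


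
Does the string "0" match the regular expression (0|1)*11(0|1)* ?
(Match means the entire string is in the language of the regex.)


|string| = 1; first = '0'; last = '0'

No, "0" does not match (0|1)*11(0|1)*


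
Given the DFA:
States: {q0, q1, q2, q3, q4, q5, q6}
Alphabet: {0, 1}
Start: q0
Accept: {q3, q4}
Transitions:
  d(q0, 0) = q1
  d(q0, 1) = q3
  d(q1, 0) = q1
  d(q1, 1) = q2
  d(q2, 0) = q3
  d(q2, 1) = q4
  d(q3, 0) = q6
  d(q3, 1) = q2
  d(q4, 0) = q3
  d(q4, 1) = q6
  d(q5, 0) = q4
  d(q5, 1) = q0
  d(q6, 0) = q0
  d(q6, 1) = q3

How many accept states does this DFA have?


Accept states listed: {q3, q4}
Counting: q3(1) q4(2)

2


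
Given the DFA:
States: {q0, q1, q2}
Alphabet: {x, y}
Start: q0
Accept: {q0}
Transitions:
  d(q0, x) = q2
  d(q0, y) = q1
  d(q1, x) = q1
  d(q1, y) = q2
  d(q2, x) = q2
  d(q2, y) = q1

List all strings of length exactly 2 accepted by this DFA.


All strings of length 2: 4 total
Accepted: 0

None


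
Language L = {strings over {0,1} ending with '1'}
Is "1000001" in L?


last symbol = '1'

Yes, "1000001" is in L


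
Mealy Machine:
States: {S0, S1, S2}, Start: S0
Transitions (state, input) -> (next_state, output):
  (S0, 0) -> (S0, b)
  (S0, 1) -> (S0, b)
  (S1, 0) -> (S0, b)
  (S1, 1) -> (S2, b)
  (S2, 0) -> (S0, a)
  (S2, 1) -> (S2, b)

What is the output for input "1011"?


Step-by-step:
  (S0, 1) -> (S0, b)
  (S0, 0) -> (S0, b)
  (S0, 1) -> (S0, b)
  (S0, 1) -> (S0, b)

"bbbb"


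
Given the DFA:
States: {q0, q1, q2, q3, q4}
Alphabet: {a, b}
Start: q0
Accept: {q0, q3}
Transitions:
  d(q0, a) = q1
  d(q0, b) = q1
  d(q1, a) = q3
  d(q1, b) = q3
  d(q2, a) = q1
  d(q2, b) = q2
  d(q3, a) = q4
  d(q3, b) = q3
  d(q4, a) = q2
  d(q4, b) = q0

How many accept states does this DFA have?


Accept states listed: {q0, q3}
Counting: q0(1) q3(2)

2


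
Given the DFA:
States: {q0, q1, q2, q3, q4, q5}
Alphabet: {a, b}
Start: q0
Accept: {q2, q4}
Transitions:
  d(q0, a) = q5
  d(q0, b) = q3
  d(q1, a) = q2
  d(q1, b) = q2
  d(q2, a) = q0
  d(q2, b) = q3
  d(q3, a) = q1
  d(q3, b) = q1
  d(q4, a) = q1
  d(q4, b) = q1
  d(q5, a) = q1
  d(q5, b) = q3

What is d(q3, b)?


Looking up transition d(q3, b)

q1


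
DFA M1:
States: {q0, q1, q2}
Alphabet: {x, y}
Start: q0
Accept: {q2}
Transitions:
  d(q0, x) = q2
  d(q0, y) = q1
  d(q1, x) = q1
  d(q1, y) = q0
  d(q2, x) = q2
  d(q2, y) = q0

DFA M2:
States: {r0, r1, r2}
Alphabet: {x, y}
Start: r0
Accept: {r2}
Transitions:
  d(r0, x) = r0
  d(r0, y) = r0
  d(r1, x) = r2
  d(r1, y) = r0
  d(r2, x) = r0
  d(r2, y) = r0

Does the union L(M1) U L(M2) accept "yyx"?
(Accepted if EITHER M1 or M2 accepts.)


M1: final=q2 accepted=True
M2: final=r0 accepted=False

Yes, union accepts


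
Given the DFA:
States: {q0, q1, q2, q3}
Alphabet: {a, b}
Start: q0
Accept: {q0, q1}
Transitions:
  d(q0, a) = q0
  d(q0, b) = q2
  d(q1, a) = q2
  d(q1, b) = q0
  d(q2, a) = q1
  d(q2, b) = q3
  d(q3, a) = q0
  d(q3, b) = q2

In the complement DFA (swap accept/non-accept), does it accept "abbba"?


Trace: q0 -> q0 -> q2 -> q3 -> q2 -> q1
Final: q1
Original accept: {q0, q1}
Complement: q1 is in original accept

No, complement rejects (original accepts)


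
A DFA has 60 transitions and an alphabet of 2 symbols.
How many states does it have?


Each state has exactly one transition per symbol.
states = transitions / |alphabet| = 60 / 2 = 30

30


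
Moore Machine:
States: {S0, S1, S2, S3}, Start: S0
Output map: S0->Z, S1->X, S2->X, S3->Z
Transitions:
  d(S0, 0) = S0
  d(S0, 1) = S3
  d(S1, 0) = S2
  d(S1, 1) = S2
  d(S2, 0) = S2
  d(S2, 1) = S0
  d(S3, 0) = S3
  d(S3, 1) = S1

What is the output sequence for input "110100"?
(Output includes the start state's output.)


Start: S0 (output Z)
  --1--> S3 (output Z)
  --1--> S1 (output X)
  --0--> S2 (output X)
  --1--> S0 (output Z)
  --0--> S0 (output Z)
  --0--> S0 (output Z)

"ZZXXZZZ"


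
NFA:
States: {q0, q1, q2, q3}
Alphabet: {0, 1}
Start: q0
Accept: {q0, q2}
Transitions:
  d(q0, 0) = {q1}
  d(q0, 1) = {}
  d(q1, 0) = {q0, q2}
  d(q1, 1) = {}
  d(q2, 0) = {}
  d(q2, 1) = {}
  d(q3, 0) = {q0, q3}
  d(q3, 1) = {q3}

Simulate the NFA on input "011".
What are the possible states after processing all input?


Start: {q0}
  --0--> {q1}
  --1--> {}
  --1--> {}

{} (empty set, no valid transitions)


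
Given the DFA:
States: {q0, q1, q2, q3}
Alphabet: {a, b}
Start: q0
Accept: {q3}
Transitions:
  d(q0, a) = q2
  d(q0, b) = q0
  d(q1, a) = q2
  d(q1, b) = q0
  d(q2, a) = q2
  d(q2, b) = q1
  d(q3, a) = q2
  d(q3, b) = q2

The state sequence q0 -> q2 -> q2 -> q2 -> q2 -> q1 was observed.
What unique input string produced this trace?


Trace back each transition to find the symbol:
  q0 --[a]--> q2
  q2 --[a]--> q2
  q2 --[a]--> q2
  q2 --[a]--> q2
  q2 --[b]--> q1

"aaaab"
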